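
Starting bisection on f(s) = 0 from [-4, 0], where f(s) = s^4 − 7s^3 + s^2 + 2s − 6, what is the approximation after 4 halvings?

-0.75

s = -2 gives f = 66, positive; keep [-2, 0]
s = -1 gives f = 1, positive; keep [-1, 0]
s = -0.5 gives f = -5.8125, negative; keep [-1, -0.5]
s = -0.75 gives f = -3.668, negative; keep [-1, -0.75]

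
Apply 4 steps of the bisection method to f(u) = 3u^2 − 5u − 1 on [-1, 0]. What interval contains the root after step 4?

[-0.1875, -0.125]

m = -0.5, f(m) = 2.25 (+); new bracket [-0.5, 0]
m = -0.25, f(m) = 0.4375 (+); new bracket [-0.25, 0]
m = -0.125, f(m) = -0.328125 (−); new bracket [-0.25, -0.125]
m = -0.1875, f(m) = 0.043 (+); new bracket [-0.1875, -0.125]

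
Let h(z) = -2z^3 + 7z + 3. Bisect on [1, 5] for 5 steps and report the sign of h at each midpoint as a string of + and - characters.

-+---

m = 3, h(m) = -30 (−); new bracket [1, 3]
m = 2, h(m) = 1 (+); new bracket [2, 3]
m = 2.5, h(m) = -10.75 (−); new bracket [2, 2.5]
m = 2.25, h(m) = -4.0312 (−); new bracket [2, 2.25]
m = 2.125, h(m) = -1.3164 (−); new bracket [2, 2.125]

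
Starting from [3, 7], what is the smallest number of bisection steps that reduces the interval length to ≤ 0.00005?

Width after n steps is 4/2^n. Need 2^n ≥ 4/0.00005 = 80000.
2^16 = 65536 < 80000 ≤ 2^17 = 131072, so n = 17.

17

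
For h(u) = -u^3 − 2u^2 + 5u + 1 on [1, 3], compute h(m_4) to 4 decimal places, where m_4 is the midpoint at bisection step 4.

-0.4473

h(2) = -5 < 0, so the root lies in [1, 2]
h(1.5) = 0.625 > 0, so the root lies in [1.5, 2]
h(1.75) = -1.734375 < 0, so the root lies in [1.5, 1.75]
h(1.625) = -0.4473 < 0, so the root lies in [1.5, 1.625]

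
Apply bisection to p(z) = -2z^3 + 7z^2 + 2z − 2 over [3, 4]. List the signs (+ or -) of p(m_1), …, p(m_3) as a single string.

z = 3.5 gives p = 5, positive; keep [3.5, 4]
z = 3.75 gives p = -1.53125, negative; keep [3.5, 3.75]
z = 3.625 gives p = 1.964844, positive; keep [3.625, 3.75]

+-+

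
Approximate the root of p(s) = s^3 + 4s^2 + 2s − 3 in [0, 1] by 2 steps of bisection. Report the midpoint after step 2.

p(0.5) = -0.875 < 0, so the root lies in [0.5, 1]
p(0.75) = 1.171875 > 0, so the root lies in [0.5, 0.75]

0.75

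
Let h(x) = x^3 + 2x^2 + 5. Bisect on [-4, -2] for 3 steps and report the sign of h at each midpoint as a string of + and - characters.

-+-

h(-3) = -4 < 0, so the root lies in [-3, -2]
h(-2.5) = 1.875 > 0, so the root lies in [-3, -2.5]
h(-2.75) = -0.671875 < 0, so the root lies in [-2.75, -2.5]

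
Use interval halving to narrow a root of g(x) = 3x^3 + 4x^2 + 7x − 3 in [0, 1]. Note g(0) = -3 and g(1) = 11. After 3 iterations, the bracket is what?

g(0.5) = 1.875 > 0, so the root lies in [0, 0.5]
g(0.25) = -0.953125 < 0, so the root lies in [0.25, 0.5]
g(0.375) = 0.345703 > 0, so the root lies in [0.25, 0.375]

[0.25, 0.375]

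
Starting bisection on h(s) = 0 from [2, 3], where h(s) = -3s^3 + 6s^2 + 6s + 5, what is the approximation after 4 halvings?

h(2.5) = 10.625 > 0, so the root lies in [2.5, 3]
h(2.75) = 4.484375 > 0, so the root lies in [2.75, 3]
h(2.875) = 0.552734 > 0, so the root lies in [2.875, 3]
h(2.9375) = -1.6438 < 0, so the root lies in [2.875, 2.9375]

2.9375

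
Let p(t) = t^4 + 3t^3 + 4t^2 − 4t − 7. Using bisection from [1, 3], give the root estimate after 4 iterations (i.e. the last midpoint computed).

midpoint 2: p = 41 > 0 → [1, 2]
midpoint 1.5: p = 11.1875 > 0 → [1, 1.5]
midpoint 1.25: p = 2.550781 > 0 → [1, 1.25]
midpoint 1.125: p = -0.5642 < 0 → [1.125, 1.25]

1.125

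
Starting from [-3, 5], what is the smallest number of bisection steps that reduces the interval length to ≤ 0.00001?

Width after n steps is 8/2^n. Need 2^n ≥ 8/0.00001 = 800000.
2^19 = 524288 < 800000 ≤ 2^20 = 1048576, so n = 20.

20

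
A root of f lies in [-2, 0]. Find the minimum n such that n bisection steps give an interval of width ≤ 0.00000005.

Width after n steps is 2/2^n. Need 2^n ≥ 2/0.00000005 = 40000000.
2^25 = 33554432 < 40000000 ≤ 2^26 = 67108864, so n = 26.

26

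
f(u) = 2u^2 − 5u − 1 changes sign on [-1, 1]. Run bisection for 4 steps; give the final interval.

u = 0 gives f = -1, negative; keep [-1, 0]
u = -0.5 gives f = 2, positive; keep [-0.5, 0]
u = -0.25 gives f = 0.375, positive; keep [-0.25, 0]
u = -0.125 gives f = -0.3438, negative; keep [-0.25, -0.125]

[-0.25, -0.125]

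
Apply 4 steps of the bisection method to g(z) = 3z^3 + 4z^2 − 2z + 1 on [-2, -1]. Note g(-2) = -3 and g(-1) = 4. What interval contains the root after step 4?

midpoint -1.5: g = 2.875 > 0 → [-2, -1.5]
midpoint -1.75: g = 0.671875 > 0 → [-2, -1.75]
midpoint -1.875: g = -0.962891 < 0 → [-1.875, -1.75]
midpoint -1.8125: g = -0.0974 < 0 → [-1.8125, -1.75]

[-1.8125, -1.75]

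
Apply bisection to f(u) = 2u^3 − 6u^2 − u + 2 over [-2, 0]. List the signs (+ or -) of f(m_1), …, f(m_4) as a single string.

midpoint -1: f = -5 < 0 → [-1, 0]
midpoint -0.5: f = 0.75 > 0 → [-1, -0.5]
midpoint -0.75: f = -1.46875 < 0 → [-0.75, -0.5]
midpoint -0.625: f = -0.207 < 0 → [-0.625, -0.5]

-+--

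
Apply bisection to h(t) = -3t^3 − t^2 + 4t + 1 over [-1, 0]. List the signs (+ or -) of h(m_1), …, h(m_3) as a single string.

--+

h(-0.5) = -0.875 < 0, so the root lies in [-0.5, 0]
h(-0.25) = -0.015625 < 0, so the root lies in [-0.25, 0]
h(-0.125) = 0.490234 > 0, so the root lies in [-0.25, -0.125]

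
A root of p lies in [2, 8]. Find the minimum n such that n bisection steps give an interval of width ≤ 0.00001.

20

Width after n steps is 6/2^n. Need 2^n ≥ 6/0.00001 = 600000.
2^19 = 524288 < 600000 ≤ 2^20 = 1048576, so n = 20.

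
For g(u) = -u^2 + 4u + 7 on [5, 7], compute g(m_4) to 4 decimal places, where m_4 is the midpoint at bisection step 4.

-0.3906

midpoint 6: g = -5 < 0 → [5, 6]
midpoint 5.5: g = -1.25 < 0 → [5, 5.5]
midpoint 5.25: g = 0.4375 > 0 → [5.25, 5.5]
midpoint 5.375: g = -0.3906 < 0 → [5.25, 5.375]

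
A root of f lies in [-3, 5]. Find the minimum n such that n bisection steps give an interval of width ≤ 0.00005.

Width after n steps is 8/2^n. Need 2^n ≥ 8/0.00005 = 160000.
2^17 = 131072 < 160000 ≤ 2^18 = 262144, so n = 18.

18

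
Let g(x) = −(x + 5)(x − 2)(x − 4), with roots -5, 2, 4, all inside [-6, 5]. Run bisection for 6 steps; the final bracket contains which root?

-5

m = -0.5, g(m) = -50.625 (−); new bracket [-6, -0.5]
m = -3.25, g(m) = -66.609375 (−); new bracket [-6, -3.25]
m = -4.625, g(m) = -21.427734 (−); new bracket [-6, -4.625]
m = -5.3125, g(m) = 21.2805 (+); new bracket [-5.3125, -4.625]
m = -4.96875, g(m) = -1.9532 (−); new bracket [-5.3125, -4.96875]
m = -5.140625, g(m) = 9.1786 (+); new bracket [-5.140625, -4.96875]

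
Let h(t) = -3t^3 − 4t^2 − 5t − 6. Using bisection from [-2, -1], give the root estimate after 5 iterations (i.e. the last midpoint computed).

-1.28125

t = -1.5 gives h = 2.625, positive; keep [-1.5, -1]
t = -1.25 gives h = -0.140625, negative; keep [-1.5, -1.25]
t = -1.375 gives h = 1.111328, positive; keep [-1.375, -1.25]
t = -1.3125 gives h = 0.4548, positive; keep [-1.3125, -1.25]
t = -1.28125 gives h = 0.1497, positive; keep [-1.28125, -1.25]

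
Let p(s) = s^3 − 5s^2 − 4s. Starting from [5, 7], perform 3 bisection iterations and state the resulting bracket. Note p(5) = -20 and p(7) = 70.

m = 6, p(m) = 12 (+); new bracket [5, 6]
m = 5.5, p(m) = -6.875 (−); new bracket [5.5, 6]
m = 5.75, p(m) = 1.796875 (+); new bracket [5.5, 5.75]

[5.5, 5.75]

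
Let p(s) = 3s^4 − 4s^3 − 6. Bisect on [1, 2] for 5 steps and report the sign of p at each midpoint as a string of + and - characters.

-+---

m = 1.5, p(m) = -4.3125 (−); new bracket [1.5, 2]
m = 1.75, p(m) = 0.699219 (+); new bracket [1.5, 1.75]
m = 1.625, p(m) = -2.245361 (−); new bracket [1.625, 1.75]
m = 1.6875, p(m) = -0.8942 (−); new bracket [1.6875, 1.75]
m = 1.71875, p(m) = -0.1293 (−); new bracket [1.71875, 1.75]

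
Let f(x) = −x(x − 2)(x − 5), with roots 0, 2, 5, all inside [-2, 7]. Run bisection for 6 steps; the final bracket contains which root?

5

m = 2.5, f(m) = 3.125 (+); new bracket [2.5, 7]
m = 4.75, f(m) = 3.265625 (+); new bracket [4.75, 7]
m = 5.875, f(m) = -19.919922 (−); new bracket [4.75, 5.875]
m = 5.3125, f(m) = -5.4993 (−); new bracket [4.75, 5.3125]
m = 5.03125, f(m) = -0.4766 (−); new bracket [4.75, 5.03125]
m = 4.890625, f(m) = 1.5462 (+); new bracket [4.890625, 5.03125]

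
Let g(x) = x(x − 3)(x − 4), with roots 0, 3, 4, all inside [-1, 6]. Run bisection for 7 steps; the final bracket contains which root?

0

midpoint 2.5: g = 1.875 > 0 → [-1, 2.5]
midpoint 0.75: g = 5.484375 > 0 → [-1, 0.75]
midpoint -0.125: g = -1.611328 < 0 → [-0.125, 0.75]
midpoint 0.3125: g = 3.0969 > 0 → [-0.125, 0.3125]
midpoint 0.09375: g = 1.0643 > 0 → [-0.125, 0.09375]
midpoint -0.015625: g = -0.1892 < 0 → [-0.015625, 0.09375]
midpoint 0.0390625: g = 0.4581 > 0 → [-0.015625, 0.0390625]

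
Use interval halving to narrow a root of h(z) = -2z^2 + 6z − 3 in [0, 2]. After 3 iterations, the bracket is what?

[0.5, 0.75]

m = 1, h(m) = 1 (+); new bracket [0, 1]
m = 0.5, h(m) = -0.5 (−); new bracket [0.5, 1]
m = 0.75, h(m) = 0.375 (+); new bracket [0.5, 0.75]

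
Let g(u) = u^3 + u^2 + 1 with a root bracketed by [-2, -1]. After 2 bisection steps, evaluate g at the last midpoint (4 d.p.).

0.6094

g(-1.5) = -0.125 < 0, so the root lies in [-1.5, -1]
g(-1.25) = 0.609375 > 0, so the root lies in [-1.5, -1.25]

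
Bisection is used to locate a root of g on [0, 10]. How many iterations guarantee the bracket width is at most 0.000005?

Width after n steps is 10/2^n. Need 2^n ≥ 10/0.000005 = 2000000.
2^20 = 1048576 < 2000000 ≤ 2^21 = 2097152, so n = 21.

21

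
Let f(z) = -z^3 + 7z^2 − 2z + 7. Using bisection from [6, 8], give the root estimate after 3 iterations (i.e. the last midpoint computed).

f(7) = -7 < 0, so the root lies in [6, 7]
f(6.5) = 15.125 > 0, so the root lies in [6.5, 7]
f(6.75) = 4.890625 > 0, so the root lies in [6.75, 7]

6.75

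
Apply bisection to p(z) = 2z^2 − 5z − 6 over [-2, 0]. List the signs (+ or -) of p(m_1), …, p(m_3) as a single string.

+--

z = -1 gives p = 1, positive; keep [-1, 0]
z = -0.5 gives p = -3, negative; keep [-1, -0.5]
z = -0.75 gives p = -1.125, negative; keep [-1, -0.75]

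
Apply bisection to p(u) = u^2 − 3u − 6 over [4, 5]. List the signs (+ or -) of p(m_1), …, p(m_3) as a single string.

p(4.5) = 0.75 > 0, so the root lies in [4, 4.5]
p(4.25) = -0.6875 < 0, so the root lies in [4.25, 4.5]
p(4.375) = 0.015625 > 0, so the root lies in [4.25, 4.375]

+-+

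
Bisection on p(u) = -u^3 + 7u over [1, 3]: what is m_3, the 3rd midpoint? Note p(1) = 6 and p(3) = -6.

u = 2 gives p = 6, positive; keep [2, 3]
u = 2.5 gives p = 1.875, positive; keep [2.5, 3]
u = 2.75 gives p = -1.546875, negative; keep [2.5, 2.75]

2.75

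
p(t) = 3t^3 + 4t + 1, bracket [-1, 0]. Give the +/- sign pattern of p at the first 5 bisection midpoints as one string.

--+++

m = -0.5, p(m) = -1.375 (−); new bracket [-0.5, 0]
m = -0.25, p(m) = -0.046875 (−); new bracket [-0.25, 0]
m = -0.125, p(m) = 0.494141 (+); new bracket [-0.25, -0.125]
m = -0.1875, p(m) = 0.2302 (+); new bracket [-0.25, -0.1875]
m = -0.21875, p(m) = 0.0936 (+); new bracket [-0.25, -0.21875]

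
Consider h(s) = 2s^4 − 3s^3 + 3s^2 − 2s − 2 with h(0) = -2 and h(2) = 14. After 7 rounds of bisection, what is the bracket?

m = 1, h(m) = -2 (−); new bracket [1, 2]
m = 1.5, h(m) = 1.75 (+); new bracket [1, 1.5]
m = 1.25, h(m) = -0.789062 (−); new bracket [1.25, 1.5]
m = 1.375, h(m) = 0.272 (+); new bracket [1.25, 1.375]
m = 1.3125, h(m) = -0.3049 (−); new bracket [1.3125, 1.375]
m = 1.34375, h(m) = -0.0287 (−); new bracket [1.34375, 1.375]
m = 1.359375, h(m) = 0.1185 (+); new bracket [1.34375, 1.359375]

[1.34375, 1.359375]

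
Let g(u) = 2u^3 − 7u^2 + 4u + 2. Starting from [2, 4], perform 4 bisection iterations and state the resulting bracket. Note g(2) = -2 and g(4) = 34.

m = 3, g(m) = 5 (+); new bracket [2, 3]
m = 2.5, g(m) = -0.5 (−); new bracket [2.5, 3]
m = 2.75, g(m) = 1.65625 (+); new bracket [2.5, 2.75]
m = 2.625, g(m) = 0.4414 (+); new bracket [2.5, 2.625]

[2.5, 2.625]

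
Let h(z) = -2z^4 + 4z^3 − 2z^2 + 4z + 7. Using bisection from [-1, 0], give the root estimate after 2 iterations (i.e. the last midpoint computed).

midpoint -0.5: h = 3.875 > 0 → [-1, -0.5]
midpoint -0.75: h = 0.554688 > 0 → [-1, -0.75]

-0.75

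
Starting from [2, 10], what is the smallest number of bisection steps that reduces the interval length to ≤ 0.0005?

Width after n steps is 8/2^n. Need 2^n ≥ 8/0.0005 = 16000.
2^13 = 8192 < 16000 ≤ 2^14 = 16384, so n = 14.

14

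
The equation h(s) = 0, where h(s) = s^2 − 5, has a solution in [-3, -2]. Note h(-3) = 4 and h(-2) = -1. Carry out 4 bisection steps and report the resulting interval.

s = -2.5 gives h = 1.25, positive; keep [-2.5, -2]
s = -2.25 gives h = 0.0625, positive; keep [-2.25, -2]
s = -2.125 gives h = -0.484375, negative; keep [-2.25, -2.125]
s = -2.1875 gives h = -0.2148, negative; keep [-2.25, -2.1875]

[-2.25, -2.1875]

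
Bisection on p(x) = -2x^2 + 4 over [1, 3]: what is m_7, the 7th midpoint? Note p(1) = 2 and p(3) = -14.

1.421875

p(2) = -4 < 0, so the root lies in [1, 2]
p(1.5) = -0.5 < 0, so the root lies in [1, 1.5]
p(1.25) = 0.875 > 0, so the root lies in [1.25, 1.5]
p(1.375) = 0.2188 > 0, so the root lies in [1.375, 1.5]
p(1.4375) = -0.1328 < 0, so the root lies in [1.375, 1.4375]
p(1.40625) = 0.0449 > 0, so the root lies in [1.40625, 1.4375]
p(1.421875) = -0.0435 < 0, so the root lies in [1.40625, 1.421875]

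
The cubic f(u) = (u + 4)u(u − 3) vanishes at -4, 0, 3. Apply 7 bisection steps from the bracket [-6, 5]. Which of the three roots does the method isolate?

-4

m = -0.5, f(m) = 6.125 (+); new bracket [-6, -0.5]
m = -3.25, f(m) = 15.234375 (+); new bracket [-6, -3.25]
m = -4.625, f(m) = -22.041016 (−); new bracket [-4.625, -3.25]
m = -3.9375, f(m) = 1.7073 (+); new bracket [-4.625, -3.9375]
m = -4.28125, f(m) = -8.7674 (−); new bracket [-4.28125, -3.9375]
m = -4.109375, f(m) = -3.1954 (−); new bracket [-4.109375, -3.9375]
m = -4.0234375, f(m) = -0.6623 (−); new bracket [-4.0234375, -3.9375]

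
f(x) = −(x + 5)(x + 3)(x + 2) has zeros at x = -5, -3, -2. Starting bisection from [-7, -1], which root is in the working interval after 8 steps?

-5

f(-4) = -2 < 0, so the root lies in [-7, -4]
f(-5.5) = 4.375 > 0, so the root lies in [-5.5, -4]
f(-4.75) = -1.203125 < 0, so the root lies in [-5.5, -4.75]
f(-5.125) = 0.8301 > 0, so the root lies in [-5.125, -4.75]
f(-4.9375) = -0.3557 < 0, so the root lies in [-5.125, -4.9375]
f(-5.03125) = 0.1924 > 0, so the root lies in [-5.03125, -4.9375]
f(-4.984375) = -0.0925 < 0, so the root lies in [-5.03125, -4.984375]
f(-5.0078125) = 0.0472 > 0, so the root lies in [-5.0078125, -4.984375]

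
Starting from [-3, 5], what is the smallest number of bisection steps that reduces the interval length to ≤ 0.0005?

14

Width after n steps is 8/2^n. Need 2^n ≥ 8/0.0005 = 16000.
2^13 = 8192 < 16000 ≤ 2^14 = 16384, so n = 14.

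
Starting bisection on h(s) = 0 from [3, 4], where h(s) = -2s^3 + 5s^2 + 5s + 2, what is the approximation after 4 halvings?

midpoint 3.5: h = -5 < 0 → [3, 3.5]
midpoint 3.25: h = 2.40625 > 0 → [3.25, 3.5]
midpoint 3.375: h = -1.058594 < 0 → [3.25, 3.375]
midpoint 3.3125: h = 0.7319 > 0 → [3.3125, 3.375]

3.3125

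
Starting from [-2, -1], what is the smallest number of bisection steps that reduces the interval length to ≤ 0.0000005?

21

Width after n steps is 1/2^n. Need 2^n ≥ 1/0.0000005 = 2000000.
2^20 = 1048576 < 2000000 ≤ 2^21 = 2097152, so n = 21.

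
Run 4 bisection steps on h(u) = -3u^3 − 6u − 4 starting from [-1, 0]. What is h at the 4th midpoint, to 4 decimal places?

m = -0.5, h(m) = -0.625 (−); new bracket [-1, -0.5]
m = -0.75, h(m) = 1.765625 (+); new bracket [-0.75, -0.5]
m = -0.625, h(m) = 0.482422 (+); new bracket [-0.625, -0.5]
m = -0.5625, h(m) = -0.0911 (−); new bracket [-0.625, -0.5625]

-0.0911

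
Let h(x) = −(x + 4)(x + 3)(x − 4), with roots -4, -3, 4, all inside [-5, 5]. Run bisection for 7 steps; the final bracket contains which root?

4

x = 0 gives h = 48, positive; keep [0, 5]
x = 2.5 gives h = 53.625, positive; keep [2.5, 5]
x = 3.75 gives h = 13.078125, positive; keep [3.75, 5]
x = 4.375 gives h = -23.1621, negative; keep [3.75, 4.375]
x = 4.0625 gives h = -3.5588, negative; keep [3.75, 4.0625]
x = 3.90625 gives h = 5.119, positive; keep [3.90625, 4.0625]
x = 3.984375 gives h = 0.8713, positive; keep [3.984375, 4.0625]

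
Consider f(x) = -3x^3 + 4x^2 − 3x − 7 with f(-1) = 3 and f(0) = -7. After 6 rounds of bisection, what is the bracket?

m = -0.5, f(m) = -4.125 (−); new bracket [-1, -0.5]
m = -0.75, f(m) = -1.234375 (−); new bracket [-1, -0.75]
m = -0.875, f(m) = 0.697266 (+); new bracket [-0.875, -0.75]
m = -0.8125, f(m) = -0.3127 (−); new bracket [-0.875, -0.8125]
m = -0.84375, f(m) = 0.1809 (+); new bracket [-0.84375, -0.8125]
m = -0.828125, f(m) = -0.0687 (−); new bracket [-0.84375, -0.828125]

[-0.84375, -0.828125]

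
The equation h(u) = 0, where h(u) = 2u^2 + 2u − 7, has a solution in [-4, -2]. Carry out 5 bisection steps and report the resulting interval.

[-2.4375, -2.375]

h(-3) = 5 > 0, so the root lies in [-3, -2]
h(-2.5) = 0.5 > 0, so the root lies in [-2.5, -2]
h(-2.25) = -1.375 < 0, so the root lies in [-2.5, -2.25]
h(-2.375) = -0.4688 < 0, so the root lies in [-2.5, -2.375]
h(-2.4375) = 0.0078 > 0, so the root lies in [-2.4375, -2.375]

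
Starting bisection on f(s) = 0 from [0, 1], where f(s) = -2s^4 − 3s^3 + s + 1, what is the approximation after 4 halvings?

0.6875

midpoint 0.5: f = 1 > 0 → [0.5, 1]
midpoint 0.75: f = -0.148438 < 0 → [0.5, 0.75]
midpoint 0.625: f = 0.587402 > 0 → [0.625, 0.75]
midpoint 0.6875: f = 0.2658 > 0 → [0.6875, 0.75]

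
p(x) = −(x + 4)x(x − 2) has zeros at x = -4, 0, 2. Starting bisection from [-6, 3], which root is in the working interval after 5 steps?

p(-1.5) = -13.125 < 0, so the root lies in [-6, -1.5]
p(-3.75) = -5.390625 < 0, so the root lies in [-6, -3.75]
p(-4.875) = 29.326172 > 0, so the root lies in [-4.875, -3.75]
p(-4.3125) = 8.5071 > 0, so the root lies in [-4.3125, -3.75]
p(-4.03125) = 0.7598 > 0, so the root lies in [-4.03125, -3.75]

-4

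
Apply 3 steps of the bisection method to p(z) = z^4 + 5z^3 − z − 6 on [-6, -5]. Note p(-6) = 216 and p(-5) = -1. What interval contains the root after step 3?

[-5.125, -5]

midpoint -5.5: p = 82.6875 > 0 → [-5.5, -5]
midpoint -5.25: p = 35.425781 > 0 → [-5.25, -5]
midpoint -5.125: p = 15.951416 > 0 → [-5.125, -5]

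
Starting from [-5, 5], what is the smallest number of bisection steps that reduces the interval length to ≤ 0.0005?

Width after n steps is 10/2^n. Need 2^n ≥ 10/0.0005 = 20000.
2^14 = 16384 < 20000 ≤ 2^15 = 32768, so n = 15.

15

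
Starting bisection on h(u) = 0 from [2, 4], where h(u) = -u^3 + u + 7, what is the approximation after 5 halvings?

u = 3 gives h = -17, negative; keep [2, 3]
u = 2.5 gives h = -6.125, negative; keep [2, 2.5]
u = 2.25 gives h = -2.140625, negative; keep [2, 2.25]
u = 2.125 gives h = -0.4707, negative; keep [2, 2.125]
u = 2.0625 gives h = 0.2888, positive; keep [2.0625, 2.125]

2.0625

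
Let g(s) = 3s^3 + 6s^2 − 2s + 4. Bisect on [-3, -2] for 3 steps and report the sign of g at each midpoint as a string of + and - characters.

-++

midpoint -2.5: g = -0.375 < 0 → [-2.5, -2]
midpoint -2.25: g = 4.703125 > 0 → [-2.5, -2.25]
midpoint -2.375: g = 2.404297 > 0 → [-2.5, -2.375]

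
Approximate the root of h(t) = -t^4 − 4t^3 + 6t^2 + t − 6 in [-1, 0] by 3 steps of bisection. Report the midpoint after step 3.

-0.875

h(-0.5) = -4.5625 < 0, so the root lies in [-1, -0.5]
h(-0.75) = -2.003906 < 0, so the root lies in [-1, -0.75]
h(-0.875) = -0.187744 < 0, so the root lies in [-1, -0.875]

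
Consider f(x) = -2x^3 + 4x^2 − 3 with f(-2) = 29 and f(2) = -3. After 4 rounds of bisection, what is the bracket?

midpoint 0: f = -3 < 0 → [-2, 0]
midpoint -1: f = 3 > 0 → [-1, 0]
midpoint -0.5: f = -1.75 < 0 → [-1, -0.5]
midpoint -0.75: f = 0.0938 > 0 → [-0.75, -0.5]

[-0.75, -0.5]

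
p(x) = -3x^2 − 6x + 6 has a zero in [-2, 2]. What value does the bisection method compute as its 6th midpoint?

0.6875

p(0) = 6 > 0, so the root lies in [0, 2]
p(1) = -3 < 0, so the root lies in [0, 1]
p(0.5) = 2.25 > 0, so the root lies in [0.5, 1]
p(0.75) = -0.1875 < 0, so the root lies in [0.5, 0.75]
p(0.625) = 1.0781 > 0, so the root lies in [0.625, 0.75]
p(0.6875) = 0.457 > 0, so the root lies in [0.6875, 0.75]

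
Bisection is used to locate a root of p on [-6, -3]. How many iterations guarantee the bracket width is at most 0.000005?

Width after n steps is 3/2^n. Need 2^n ≥ 3/0.000005 = 600000.
2^19 = 524288 < 600000 ≤ 2^20 = 1048576, so n = 20.

20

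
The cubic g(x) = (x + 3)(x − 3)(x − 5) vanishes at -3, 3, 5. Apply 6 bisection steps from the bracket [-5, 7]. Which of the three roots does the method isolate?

m = 1, g(m) = 32 (+); new bracket [-5, 1]
m = -2, g(m) = 35 (+); new bracket [-5, -2]
m = -3.5, g(m) = -27.625 (−); new bracket [-3.5, -2]
m = -2.75, g(m) = 11.1406 (+); new bracket [-3.5, -2.75]
m = -3.125, g(m) = -6.2207 (−); new bracket [-3.125, -2.75]
m = -2.9375, g(m) = 2.9456 (+); new bracket [-3.125, -2.9375]

-3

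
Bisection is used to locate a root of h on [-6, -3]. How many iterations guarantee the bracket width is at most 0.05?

Width after n steps is 3/2^n. Need 2^n ≥ 3/0.05 = 60.
2^5 = 32 < 60 ≤ 2^6 = 64, so n = 6.

6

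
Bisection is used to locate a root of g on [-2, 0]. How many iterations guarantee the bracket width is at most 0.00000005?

Width after n steps is 2/2^n. Need 2^n ≥ 2/0.00000005 = 40000000.
2^25 = 33554432 < 40000000 ≤ 2^26 = 67108864, so n = 26.

26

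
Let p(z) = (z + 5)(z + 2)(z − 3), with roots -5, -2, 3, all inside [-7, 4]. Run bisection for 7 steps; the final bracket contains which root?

3

m = -1.5, p(m) = -7.875 (−); new bracket [-1.5, 4]
m = 1.25, p(m) = -35.546875 (−); new bracket [1.25, 4]
m = 2.625, p(m) = -13.224609 (−); new bracket [2.625, 4]
m = 3.3125, p(m) = 13.8 (+); new bracket [2.625, 3.3125]
m = 2.96875, p(m) = -1.2373 (−); new bracket [2.96875, 3.3125]
m = 3.140625, p(m) = 5.8849 (+); new bracket [2.96875, 3.140625]
m = 3.0546875, p(m) = 2.2265 (+); new bracket [2.96875, 3.0546875]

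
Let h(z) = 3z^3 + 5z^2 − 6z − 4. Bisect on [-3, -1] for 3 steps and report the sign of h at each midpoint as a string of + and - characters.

+-+

z = -2 gives h = 4, positive; keep [-3, -2]
z = -2.5 gives h = -4.625, negative; keep [-2.5, -2]
z = -2.25 gives h = 0.640625, positive; keep [-2.5, -2.25]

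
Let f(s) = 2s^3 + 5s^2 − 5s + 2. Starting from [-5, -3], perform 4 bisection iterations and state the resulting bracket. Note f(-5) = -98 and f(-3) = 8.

[-3.375, -3.25]

midpoint -4: f = -26 < 0 → [-4, -3]
midpoint -3.5: f = -5 < 0 → [-3.5, -3]
midpoint -3.25: f = 2.40625 > 0 → [-3.5, -3.25]
midpoint -3.375: f = -1.0586 < 0 → [-3.375, -3.25]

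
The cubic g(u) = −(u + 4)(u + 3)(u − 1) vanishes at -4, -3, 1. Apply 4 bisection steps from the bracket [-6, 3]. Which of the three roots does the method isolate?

1

u = -1.5 gives g = 9.375, positive; keep [-1.5, 3]
u = 0.75 gives g = 4.453125, positive; keep [0.75, 3]
u = 1.875 gives g = -25.060547, negative; keep [0.75, 1.875]
u = 1.3125 gives g = -7.1594, negative; keep [0.75, 1.3125]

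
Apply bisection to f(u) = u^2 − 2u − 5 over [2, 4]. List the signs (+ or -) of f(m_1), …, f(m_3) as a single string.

u = 3 gives f = -2, negative; keep [3, 4]
u = 3.5 gives f = 0.25, positive; keep [3, 3.5]
u = 3.25 gives f = -0.9375, negative; keep [3.25, 3.5]

-+-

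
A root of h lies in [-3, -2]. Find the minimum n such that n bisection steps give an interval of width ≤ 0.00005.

Width after n steps is 1/2^n. Need 2^n ≥ 1/0.00005 = 20000.
2^14 = 16384 < 20000 ≤ 2^15 = 32768, so n = 15.

15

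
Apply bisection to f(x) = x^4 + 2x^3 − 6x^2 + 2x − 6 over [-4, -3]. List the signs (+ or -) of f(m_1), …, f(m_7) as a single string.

--+-+++

m = -3.5, f(m) = -22.1875 (−); new bracket [-4, -3.5]
m = -3.75, f(m) = -5.589844 (−); new bracket [-4, -3.75]
m = -3.875, f(m) = 5.25415 (+); new bracket [-3.875, -3.75]
m = -3.8125, f(m) = -0.3957 (−); new bracket [-3.875, -3.8125]
m = -3.84375, f(m) = 2.371 (+); new bracket [-3.84375, -3.8125]
m = -3.828125, f(m) = 0.9732 (+); new bracket [-3.828125, -3.8125]
m = -3.8203125, f(m) = 0.2852 (+); new bracket [-3.8203125, -3.8125]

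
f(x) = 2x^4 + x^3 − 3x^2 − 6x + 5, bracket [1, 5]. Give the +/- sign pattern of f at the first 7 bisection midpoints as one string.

midpoint 3: f = 149 > 0 → [1, 3]
midpoint 2: f = 21 > 0 → [1, 2]
midpoint 1.5: f = 2.75 > 0 → [1, 1.5]
midpoint 1.25: f = -0.3516 < 0 → [1.25, 1.5]
midpoint 1.375: f = 0.8267 > 0 → [1.25, 1.375]
midpoint 1.3125: f = 0.1531 > 0 → [1.25, 1.3125]
midpoint 1.28125: f = -0.1193 < 0 → [1.28125, 1.3125]

+++-++-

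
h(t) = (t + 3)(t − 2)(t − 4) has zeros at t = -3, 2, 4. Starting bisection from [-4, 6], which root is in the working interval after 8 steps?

-3

h(1) = 12 > 0, so the root lies in [-4, 1]
h(-1.5) = 28.875 > 0, so the root lies in [-4, -1.5]
h(-2.75) = 8.015625 > 0, so the root lies in [-4, -2.75]
h(-3.375) = -14.8652 < 0, so the root lies in [-3.375, -2.75]
h(-3.0625) = -2.2346 < 0, so the root lies in [-3.0625, -2.75]
h(-2.90625) = 3.1766 > 0, so the root lies in [-3.0625, -2.90625]
h(-2.984375) = 0.5439 > 0, so the root lies in [-3.0625, -2.984375]
h(-3.0234375) = -0.8269 < 0, so the root lies in [-3.0234375, -2.984375]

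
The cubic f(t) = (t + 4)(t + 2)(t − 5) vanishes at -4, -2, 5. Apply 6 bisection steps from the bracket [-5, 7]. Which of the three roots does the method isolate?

5

midpoint 1: f = -60 < 0 → [1, 7]
midpoint 4: f = -48 < 0 → [4, 7]
midpoint 5.5: f = 35.625 > 0 → [4, 5.5]
midpoint 4.75: f = -14.7656 < 0 → [4.75, 5.5]
midpoint 5.125: f = 8.127 > 0 → [4.75, 5.125]
midpoint 4.9375: f = -3.8752 < 0 → [4.9375, 5.125]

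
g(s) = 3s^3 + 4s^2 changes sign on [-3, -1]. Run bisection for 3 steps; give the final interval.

g(-2) = -8 < 0, so the root lies in [-2, -1]
g(-1.5) = -1.125 < 0, so the root lies in [-1.5, -1]
g(-1.25) = 0.390625 > 0, so the root lies in [-1.5, -1.25]

[-1.5, -1.25]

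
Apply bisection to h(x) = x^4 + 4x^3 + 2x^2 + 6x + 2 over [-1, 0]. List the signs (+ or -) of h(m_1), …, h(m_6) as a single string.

-+-++-

x = -0.5 gives h = -0.9375, negative; keep [-0.5, 0]
x = -0.25 gives h = 0.566406, positive; keep [-0.5, -0.25]
x = -0.375 gives h = -0.159912, negative; keep [-0.375, -0.25]
x = -0.3125 gives h = 0.2078, positive; keep [-0.375, -0.3125]
x = -0.34375 gives h = 0.0253, positive; keep [-0.375, -0.34375]
x = -0.359375 gives h = -0.0669, negative; keep [-0.359375, -0.34375]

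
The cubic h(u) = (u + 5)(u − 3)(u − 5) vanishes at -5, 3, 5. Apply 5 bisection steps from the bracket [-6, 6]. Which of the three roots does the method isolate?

midpoint 0: h = 75 > 0 → [-6, 0]
midpoint -3: h = 96 > 0 → [-6, -3]
midpoint -4.5: h = 35.625 > 0 → [-6, -4.5]
midpoint -5.25: h = -21.1406 < 0 → [-5.25, -4.5]
midpoint -4.875: h = 9.7207 > 0 → [-5.25, -4.875]

-5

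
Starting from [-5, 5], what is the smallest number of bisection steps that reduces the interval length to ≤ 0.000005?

21

Width after n steps is 10/2^n. Need 2^n ≥ 10/0.000005 = 2000000.
2^20 = 1048576 < 2000000 ≤ 2^21 = 2097152, so n = 21.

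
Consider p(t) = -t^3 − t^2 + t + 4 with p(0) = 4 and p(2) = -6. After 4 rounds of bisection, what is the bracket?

t = 1 gives p = 3, positive; keep [1, 2]
t = 1.5 gives p = -0.125, negative; keep [1, 1.5]
t = 1.25 gives p = 1.734375, positive; keep [1.25, 1.5]
t = 1.375 gives p = 0.8848, positive; keep [1.375, 1.5]

[1.375, 1.5]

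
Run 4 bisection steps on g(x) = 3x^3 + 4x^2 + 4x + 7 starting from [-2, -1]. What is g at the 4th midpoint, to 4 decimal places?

m = -1.5, g(m) = -0.125 (−); new bracket [-1.5, -1]
m = -1.25, g(m) = 2.390625 (+); new bracket [-1.5, -1.25]
m = -1.375, g(m) = 1.263672 (+); new bracket [-1.5, -1.375]
m = -1.4375, g(m) = 0.6042 (+); new bracket [-1.5, -1.4375]

0.6042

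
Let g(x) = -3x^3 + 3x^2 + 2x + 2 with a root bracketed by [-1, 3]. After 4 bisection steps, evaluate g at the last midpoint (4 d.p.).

-1.3906

midpoint 1: g = 4 > 0 → [1, 3]
midpoint 2: g = -6 < 0 → [1, 2]
midpoint 1.5: g = 1.625 > 0 → [1.5, 2]
midpoint 1.75: g = -1.3906 < 0 → [1.5, 1.75]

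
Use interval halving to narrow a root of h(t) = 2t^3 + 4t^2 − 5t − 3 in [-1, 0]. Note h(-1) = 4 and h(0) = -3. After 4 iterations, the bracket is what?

[-0.5, -0.4375]

t = -0.5 gives h = 0.25, positive; keep [-0.5, 0]
t = -0.25 gives h = -1.53125, negative; keep [-0.5, -0.25]
t = -0.375 gives h = -0.667969, negative; keep [-0.5, -0.375]
t = -0.4375 gives h = -0.2144, negative; keep [-0.5, -0.4375]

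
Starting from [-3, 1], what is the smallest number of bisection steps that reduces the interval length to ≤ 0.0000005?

23

Width after n steps is 4/2^n. Need 2^n ≥ 4/0.0000005 = 8000000.
2^22 = 4194304 < 8000000 ≤ 2^23 = 8388608, so n = 23.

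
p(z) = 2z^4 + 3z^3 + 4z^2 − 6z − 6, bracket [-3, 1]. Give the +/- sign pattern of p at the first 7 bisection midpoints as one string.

+--+---

p(-1) = 3 > 0, so the root lies in [-1, 1]
p(0) = -6 < 0, so the root lies in [-1, 0]
p(-0.5) = -2.25 < 0, so the root lies in [-1, -0.5]
p(-0.75) = 0.1172 > 0, so the root lies in [-0.75, -0.5]
p(-0.625) = -1.1147 < 0, so the root lies in [-0.75, -0.625]
p(-0.6875) = -0.5124 < 0, so the root lies in [-0.75, -0.6875]
p(-0.71875) = -0.2013 < 0, so the root lies in [-0.75, -0.71875]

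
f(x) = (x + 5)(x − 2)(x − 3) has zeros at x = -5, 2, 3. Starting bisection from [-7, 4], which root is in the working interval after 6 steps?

x = -1.5 gives f = 55.125, positive; keep [-7, -1.5]
x = -4.25 gives f = 33.984375, positive; keep [-7, -4.25]
x = -5.625 gives f = -41.103516, negative; keep [-5.625, -4.25]
x = -4.9375 gives f = 3.4417, positive; keep [-5.625, -4.9375]
x = -5.28125 gives f = -16.9588, negative; keep [-5.28125, -4.9375]
x = -5.109375 gives f = -6.3058, negative; keep [-5.109375, -4.9375]

-5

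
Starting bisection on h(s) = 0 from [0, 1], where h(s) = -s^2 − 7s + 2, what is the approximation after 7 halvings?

0.2734375

m = 0.5, h(m) = -1.75 (−); new bracket [0, 0.5]
m = 0.25, h(m) = 0.1875 (+); new bracket [0.25, 0.5]
m = 0.375, h(m) = -0.765625 (−); new bracket [0.25, 0.375]
m = 0.3125, h(m) = -0.2852 (−); new bracket [0.25, 0.3125]
m = 0.28125, h(m) = -0.0479 (−); new bracket [0.25, 0.28125]
m = 0.265625, h(m) = 0.0701 (+); new bracket [0.265625, 0.28125]
m = 0.2734375, h(m) = 0.0112 (+); new bracket [0.2734375, 0.28125]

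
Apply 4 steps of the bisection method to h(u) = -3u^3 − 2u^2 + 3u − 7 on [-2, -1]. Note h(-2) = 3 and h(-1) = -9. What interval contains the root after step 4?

u = -1.5 gives h = -5.875, negative; keep [-2, -1.5]
u = -1.75 gives h = -2.296875, negative; keep [-2, -1.75]
u = -1.875 gives h = 0.119141, positive; keep [-1.875, -1.75]
u = -1.8125 gives h = -1.1448, negative; keep [-1.875, -1.8125]

[-1.875, -1.8125]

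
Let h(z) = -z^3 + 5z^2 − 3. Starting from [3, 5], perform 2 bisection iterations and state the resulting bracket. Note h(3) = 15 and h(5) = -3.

midpoint 4: h = 13 > 0 → [4, 5]
midpoint 4.5: h = 7.125 > 0 → [4.5, 5]

[4.5, 5]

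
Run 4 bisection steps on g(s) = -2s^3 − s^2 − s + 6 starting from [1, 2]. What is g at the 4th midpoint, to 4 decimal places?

0.0532

m = 1.5, g(m) = -4.5 (−); new bracket [1, 1.5]
m = 1.25, g(m) = -0.71875 (−); new bracket [1, 1.25]
m = 1.125, g(m) = 0.761719 (+); new bracket [1.125, 1.25]
m = 1.1875, g(m) = 0.0532 (+); new bracket [1.1875, 1.25]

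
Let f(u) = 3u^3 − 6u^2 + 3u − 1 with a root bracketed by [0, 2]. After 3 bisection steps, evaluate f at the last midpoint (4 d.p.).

f(1) = -1 < 0, so the root lies in [1, 2]
f(1.5) = 0.125 > 0, so the root lies in [1, 1.5]
f(1.25) = -0.765625 < 0, so the root lies in [1.25, 1.5]

-0.7656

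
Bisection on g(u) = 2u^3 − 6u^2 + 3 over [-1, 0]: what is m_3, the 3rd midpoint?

-0.625

g(-0.5) = 1.25 > 0, so the root lies in [-1, -0.5]
g(-0.75) = -1.21875 < 0, so the root lies in [-0.75, -0.5]
g(-0.625) = 0.167969 > 0, so the root lies in [-0.75, -0.625]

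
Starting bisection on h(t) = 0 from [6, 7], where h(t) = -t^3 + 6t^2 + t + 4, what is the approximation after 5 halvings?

6.28125

midpoint 6.5: h = -10.625 < 0 → [6, 6.5]
midpoint 6.25: h = 0.484375 > 0 → [6.25, 6.5]
midpoint 6.375: h = -4.865234 < 0 → [6.25, 6.375]
midpoint 6.3125: h = -2.1399 < 0 → [6.25, 6.3125]
midpoint 6.28125: h = -0.8152 < 0 → [6.25, 6.28125]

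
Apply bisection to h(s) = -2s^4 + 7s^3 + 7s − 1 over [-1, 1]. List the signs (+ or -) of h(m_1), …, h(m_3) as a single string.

-++

m = 0, h(m) = -1 (−); new bracket [0, 1]
m = 0.5, h(m) = 3.25 (+); new bracket [0, 0.5]
m = 0.25, h(m) = 0.851562 (+); new bracket [0, 0.25]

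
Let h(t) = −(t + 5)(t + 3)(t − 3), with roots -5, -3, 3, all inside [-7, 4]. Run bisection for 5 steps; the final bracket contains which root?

3

m = -1.5, h(m) = 23.625 (+); new bracket [-1.5, 4]
m = 1.25, h(m) = 46.484375 (+); new bracket [1.25, 4]
m = 2.625, h(m) = 16.083984 (+); new bracket [2.625, 4]
m = 3.3125, h(m) = -16.3977 (−); new bracket [2.625, 3.3125]
m = 2.96875, h(m) = 1.4864 (+); new bracket [2.96875, 3.3125]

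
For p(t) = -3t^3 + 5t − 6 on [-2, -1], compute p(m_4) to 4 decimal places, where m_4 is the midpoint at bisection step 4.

m = -1.5, p(m) = -3.375 (−); new bracket [-2, -1.5]
m = -1.75, p(m) = 1.328125 (+); new bracket [-1.75, -1.5]
m = -1.625, p(m) = -1.251953 (−); new bracket [-1.75, -1.625]
m = -1.6875, p(m) = -0.0212 (−); new bracket [-1.75, -1.6875]

-0.0212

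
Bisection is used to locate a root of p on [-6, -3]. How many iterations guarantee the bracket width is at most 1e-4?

15

Width after n steps is 3/2^n. Need 2^n ≥ 3/1e-4 = 30000.
2^14 = 16384 < 30000 ≤ 2^15 = 32768, so n = 15.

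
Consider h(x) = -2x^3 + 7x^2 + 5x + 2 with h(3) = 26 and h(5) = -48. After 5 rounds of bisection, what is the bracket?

[4.125, 4.1875]

m = 4, h(m) = 6 (+); new bracket [4, 5]
m = 4.5, h(m) = -16 (−); new bracket [4, 4.5]
m = 4.25, h(m) = -3.84375 (−); new bracket [4, 4.25]
m = 4.125, h(m) = 1.3555 (+); new bracket [4.125, 4.25]
m = 4.1875, h(m) = -1.1733 (−); new bracket [4.125, 4.1875]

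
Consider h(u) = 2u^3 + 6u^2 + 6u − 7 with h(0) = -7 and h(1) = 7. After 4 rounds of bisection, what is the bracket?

[0.625, 0.6875]

midpoint 0.5: h = -2.25 < 0 → [0.5, 1]
midpoint 0.75: h = 1.71875 > 0 → [0.5, 0.75]
midpoint 0.625: h = -0.417969 < 0 → [0.625, 0.75]
midpoint 0.6875: h = 0.6108 > 0 → [0.625, 0.6875]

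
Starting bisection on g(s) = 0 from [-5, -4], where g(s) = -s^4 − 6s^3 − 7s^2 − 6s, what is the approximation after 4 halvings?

-4.8125

s = -4.5 gives g = 21.9375, positive; keep [-5, -4.5]
s = -4.75 gives g = 4.527344, positive; keep [-5, -4.75]
s = -4.875 gives g = -6.769775, negative; keep [-4.875, -4.75]
s = -4.8125 gives g = -0.8894, negative; keep [-4.8125, -4.75]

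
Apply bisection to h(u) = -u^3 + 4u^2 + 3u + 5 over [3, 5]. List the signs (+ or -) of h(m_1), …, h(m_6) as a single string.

+++-+-

midpoint 4: h = 17 > 0 → [4, 5]
midpoint 4.5: h = 8.375 > 0 → [4.5, 5]
midpoint 4.75: h = 2.328125 > 0 → [4.75, 5]
midpoint 4.875: h = -1.1699 < 0 → [4.75, 4.875]
midpoint 4.8125: h = 0.6199 > 0 → [4.8125, 4.875]
midpoint 4.84375: h = -0.2647 < 0 → [4.8125, 4.84375]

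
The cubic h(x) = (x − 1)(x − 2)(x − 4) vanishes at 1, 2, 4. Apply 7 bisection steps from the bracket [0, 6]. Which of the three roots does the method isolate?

m = 3, h(m) = -2 (−); new bracket [3, 6]
m = 4.5, h(m) = 4.375 (+); new bracket [3, 4.5]
m = 3.75, h(m) = -1.203125 (−); new bracket [3.75, 4.5]
m = 4.125, h(m) = 0.8301 (+); new bracket [3.75, 4.125]
m = 3.9375, h(m) = -0.3557 (−); new bracket [3.9375, 4.125]
m = 4.03125, h(m) = 0.1924 (+); new bracket [3.9375, 4.03125]
m = 3.984375, h(m) = -0.0925 (−); new bracket [3.984375, 4.03125]

4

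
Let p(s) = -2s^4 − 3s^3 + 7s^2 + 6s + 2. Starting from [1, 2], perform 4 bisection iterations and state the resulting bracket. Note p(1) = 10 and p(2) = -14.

p(1.5) = 6.5 > 0, so the root lies in [1.5, 2]
p(1.75) = -0.898438 < 0, so the root lies in [1.5, 1.75]
p(1.625) = 3.415527 > 0, so the root lies in [1.625, 1.75]
p(1.6875) = 1.424 > 0, so the root lies in [1.6875, 1.75]

[1.6875, 1.75]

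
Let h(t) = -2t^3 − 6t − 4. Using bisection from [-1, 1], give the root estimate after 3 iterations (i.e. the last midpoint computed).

m = 0, h(m) = -4 (−); new bracket [-1, 0]
m = -0.5, h(m) = -0.75 (−); new bracket [-1, -0.5]
m = -0.75, h(m) = 1.34375 (+); new bracket [-0.75, -0.5]

-0.75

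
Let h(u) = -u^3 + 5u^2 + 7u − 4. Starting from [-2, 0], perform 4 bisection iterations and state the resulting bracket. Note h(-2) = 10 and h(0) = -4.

[-1.5, -1.375]

u = -1 gives h = -5, negative; keep [-2, -1]
u = -1.5 gives h = 0.125, positive; keep [-1.5, -1]
u = -1.25 gives h = -2.984375, negative; keep [-1.5, -1.25]
u = -1.375 gives h = -1.5723, negative; keep [-1.5, -1.375]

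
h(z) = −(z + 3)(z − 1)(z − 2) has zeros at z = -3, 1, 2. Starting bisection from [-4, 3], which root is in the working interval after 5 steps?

-3

midpoint -0.5: h = -9.375 < 0 → [-4, -0.5]
midpoint -2.25: h = -10.359375 < 0 → [-4, -2.25]
midpoint -3.125: h = 2.642578 > 0 → [-3.125, -2.25]
midpoint -2.6875: h = -5.4016 < 0 → [-3.125, -2.6875]
midpoint -2.90625: h = -1.7967 < 0 → [-3.125, -2.90625]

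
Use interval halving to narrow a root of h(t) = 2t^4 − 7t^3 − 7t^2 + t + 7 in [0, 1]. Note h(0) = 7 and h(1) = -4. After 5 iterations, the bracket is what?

[0.8125, 0.84375]

m = 0.5, h(m) = 5 (+); new bracket [0.5, 1]
m = 0.75, h(m) = 1.492188 (+); new bracket [0.75, 1]
m = 0.875, h(m) = -1.001465 (−); new bracket [0.75, 0.875]
m = 0.8125, h(m) = 0.3084 (+); new bracket [0.8125, 0.875]
m = 0.84375, h(m) = -0.3307 (−); new bracket [0.8125, 0.84375]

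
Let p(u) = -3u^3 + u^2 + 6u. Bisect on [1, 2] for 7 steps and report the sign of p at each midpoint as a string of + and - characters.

+--+-++

u = 1.5 gives p = 1.125, positive; keep [1.5, 2]
u = 1.75 gives p = -2.515625, negative; keep [1.5, 1.75]
u = 1.625 gives p = -0.482422, negative; keep [1.5, 1.625]
u = 1.5625 gives p = 0.3723, positive; keep [1.5625, 1.625]
u = 1.59375 gives p = -0.042, negative; keep [1.5625, 1.59375]
u = 1.578125 gives p = 0.1684, positive; keep [1.578125, 1.59375]
u = 1.5859375 gives p = 0.064, positive; keep [1.5859375, 1.59375]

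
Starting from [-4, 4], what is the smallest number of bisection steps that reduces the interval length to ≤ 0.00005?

18

Width after n steps is 8/2^n. Need 2^n ≥ 8/0.00005 = 160000.
2^17 = 131072 < 160000 ≤ 2^18 = 262144, so n = 18.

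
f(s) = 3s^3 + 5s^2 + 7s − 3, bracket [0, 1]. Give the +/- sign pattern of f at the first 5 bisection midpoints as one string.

+-+-+

midpoint 0.5: f = 2.125 > 0 → [0, 0.5]
midpoint 0.25: f = -0.890625 < 0 → [0.25, 0.5]
midpoint 0.375: f = 0.486328 > 0 → [0.25, 0.375]
midpoint 0.3125: f = -0.2327 < 0 → [0.3125, 0.375]
midpoint 0.34375: f = 0.1189 > 0 → [0.3125, 0.34375]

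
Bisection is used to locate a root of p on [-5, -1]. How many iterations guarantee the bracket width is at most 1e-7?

Width after n steps is 4/2^n. Need 2^n ≥ 4/1e-7 = 40000000.
2^25 = 33554432 < 40000000 ≤ 2^26 = 67108864, so n = 26.

26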